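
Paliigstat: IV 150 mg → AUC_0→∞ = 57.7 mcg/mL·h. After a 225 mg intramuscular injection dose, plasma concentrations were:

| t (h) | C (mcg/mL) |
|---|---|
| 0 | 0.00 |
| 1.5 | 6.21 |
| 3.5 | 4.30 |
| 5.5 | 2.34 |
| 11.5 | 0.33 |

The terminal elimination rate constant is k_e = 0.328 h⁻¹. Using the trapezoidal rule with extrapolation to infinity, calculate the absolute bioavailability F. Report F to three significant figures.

F = 0.356

Trapezoidal AUC_0→11.5 (intramuscular injection):
  [0→1.5]: (0.00+6.21)/2 × 1.5 = 4.6575
  [1.5→3.5]: (6.21+4.30)/2 × 2 = 10.51
  [3.5→5.5]: (4.30+2.34)/2 × 2 = 6.64
  [5.5→11.5]: (2.34+0.33)/2 × 6 = 8.01
  Sum = 29.8175 mcg/mL·h
Tail: C_last/k_e = 0.33/0.328 = 1.006
AUC_0→∞ (intramuscular injection) = 29.8175 + 1.006 = 30.8235 mcg/mL·h
F = (AUC_ev/D_ev)/(AUC_iv/D_iv) = (30.8235/225)/(57.7/150) = 0.136993/0.384667 = 0.3561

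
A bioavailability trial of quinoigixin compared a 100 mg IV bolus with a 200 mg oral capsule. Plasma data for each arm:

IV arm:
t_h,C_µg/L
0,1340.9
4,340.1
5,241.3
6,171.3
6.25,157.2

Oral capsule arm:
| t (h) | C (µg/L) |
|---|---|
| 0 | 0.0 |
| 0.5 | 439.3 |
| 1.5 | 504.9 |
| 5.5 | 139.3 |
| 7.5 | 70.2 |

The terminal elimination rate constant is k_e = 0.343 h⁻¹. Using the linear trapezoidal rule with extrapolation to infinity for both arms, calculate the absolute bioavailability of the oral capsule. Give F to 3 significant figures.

F = 0.262

Trapezoidal AUC_0→6.25 (IV):
  [0→4]: (1340.9+340.1)/2 × 4 = 3362.0
  [4→5]: (340.1+241.3)/2 × 1 = 290.7
  [5→6]: (241.3+171.3)/2 × 1 = 206.3
  [6→6.25]: (171.3+157.2)/2 × 0.25 = 41.0625
  Sum = 3900.0625 µg/L·h
IV tail: 157.2/0.343 = 458.309; AUC_iv,0→∞ = 3900.0625 + 458.309 = 4358.3715 µg/L·h
Trapezoidal AUC_0→7.5 (oral capsule):
  [0→0.5]: (0.0+439.3)/2 × 0.5 = 109.825
  [0.5→1.5]: (439.3+504.9)/2 × 1 = 472.1
  [1.5→5.5]: (504.9+139.3)/2 × 4 = 1288.4
  [5.5→7.5]: (139.3+70.2)/2 × 2 = 209.5
  Sum = 2079.825 µg/L·h
oral capsule tail: 70.2/0.343 = 204.665; AUC_ev,0→∞ = 2079.825 + 204.665 = 2284.49 µg/L·h
F = (AUC_ev/D_ev)/(AUC_iv/D_iv) = (2284.49/200)/(4358.3715/100) = 11.42245/43.583715 = 0.2621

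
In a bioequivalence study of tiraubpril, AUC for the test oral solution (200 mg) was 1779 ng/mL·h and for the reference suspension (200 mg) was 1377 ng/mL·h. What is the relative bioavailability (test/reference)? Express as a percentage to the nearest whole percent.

F_rel = (AUC_test/D_test) / (AUC_ref/D_ref)
      = (1779/200) / (1377/200)
      = 8.895 / 6.885 = 1.2919 = 129.19%

F_rel = 129%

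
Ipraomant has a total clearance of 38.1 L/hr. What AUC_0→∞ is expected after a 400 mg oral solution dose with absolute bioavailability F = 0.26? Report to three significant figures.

AUC_0→∞ = F × Dose / CL
        = 0.26 × 400 / 38.1 = 2.72966 mg/L·hr

AUC = 2.73 mg/L·hr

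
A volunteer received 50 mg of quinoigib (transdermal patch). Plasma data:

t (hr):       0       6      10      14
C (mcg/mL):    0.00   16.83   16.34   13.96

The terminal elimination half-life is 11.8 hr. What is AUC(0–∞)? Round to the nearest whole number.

AUC = 415 mcg/mL·hr

Trapezoidal AUC_0→14:
  [0→6]: (0.00+16.83)/2 × 6 = 50.49
  [6→10]: (16.83+16.34)/2 × 4 = 66.34
  [10→14]: (16.34+13.96)/2 × 4 = 60.6
  Sum = 177.43 mcg/mL·hr
k_e = ln2 / t½ = 0.693147 / 11.8 = 0.0587 hr^-1
Extrapolated tail: C_last / k_e = 13.96 / 0.0587 = 237.819
AUC_0→∞ = 177.43 + 237.819 = 415.249 mcg/mL·hr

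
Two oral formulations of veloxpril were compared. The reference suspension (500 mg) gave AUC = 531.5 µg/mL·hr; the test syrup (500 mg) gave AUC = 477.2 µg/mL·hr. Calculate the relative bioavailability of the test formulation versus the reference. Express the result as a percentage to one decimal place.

F_rel = (AUC_test/D_test) / (AUC_ref/D_ref)
      = (477.2/500) / (531.5/500)
      = 0.9544 / 1.063 = 0.8978 = 89.78%

F_rel = 89.8%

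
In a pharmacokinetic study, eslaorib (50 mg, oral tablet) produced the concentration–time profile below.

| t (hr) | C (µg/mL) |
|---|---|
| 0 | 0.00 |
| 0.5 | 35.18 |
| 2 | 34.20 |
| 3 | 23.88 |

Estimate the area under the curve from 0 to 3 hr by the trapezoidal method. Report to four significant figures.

AUC = 89.87 µg/mL·hr

Trapezoidal AUC_0→3:
  [0→0.5]: (0.00+35.18)/2 × 0.5 = 8.795
  [0.5→2]: (35.18+34.20)/2 × 1.5 = 52.035
  [2→3]: (34.20+23.88)/2 × 1 = 29.04
  Sum = 89.87 µg/mL·hr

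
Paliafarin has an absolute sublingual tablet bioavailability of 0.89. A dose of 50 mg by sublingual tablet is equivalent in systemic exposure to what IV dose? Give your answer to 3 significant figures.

D_iv = 44.5 mg

Systemic exposure from an extravascular dose = F × D_ev, so the equivalent IV dose is F × D_ev.
D_iv = F × D_ev = 0.89 × 50 = 44.5 mg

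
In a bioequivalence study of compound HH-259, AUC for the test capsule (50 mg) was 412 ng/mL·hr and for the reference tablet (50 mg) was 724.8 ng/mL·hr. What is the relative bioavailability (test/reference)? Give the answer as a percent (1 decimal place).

F_rel = 56.8%

F_rel = (AUC_test/D_test) / (AUC_ref/D_ref)
      = (412/50) / (724.8/50)
      = 8.24 / 14.496 = 0.5684 = 56.84%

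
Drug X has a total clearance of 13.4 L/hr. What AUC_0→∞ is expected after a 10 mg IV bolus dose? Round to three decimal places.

AUC_0→∞ = Dose_iv / CL
        = 10 / 13.4 = 0.746269 mg/L·hr

AUC = 0.746 mg/L·hr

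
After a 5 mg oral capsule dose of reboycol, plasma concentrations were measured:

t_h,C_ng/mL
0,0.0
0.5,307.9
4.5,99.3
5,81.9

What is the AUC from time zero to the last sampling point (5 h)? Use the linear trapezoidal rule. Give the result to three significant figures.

Trapezoidal AUC_0→5:
  [0→0.5]: (0.0+307.9)/2 × 0.5 = 76.975
  [0.5→4.5]: (307.9+99.3)/2 × 4 = 814.4
  [4.5→5]: (99.3+81.9)/2 × 0.5 = 45.3
  Sum = 936.675 ng/mL·h

AUC = 937 ng/mL·h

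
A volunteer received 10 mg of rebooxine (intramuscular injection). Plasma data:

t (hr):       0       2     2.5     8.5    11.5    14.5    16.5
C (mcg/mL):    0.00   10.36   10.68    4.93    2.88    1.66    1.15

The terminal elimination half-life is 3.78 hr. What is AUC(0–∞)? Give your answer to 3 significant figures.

Trapezoidal AUC_0→16.5:
  [0→2]: (0.00+10.36)/2 × 2 = 10.36
  [2→2.5]: (10.36+10.68)/2 × 0.5 = 5.26
  [2.5→8.5]: (10.68+4.93)/2 × 6 = 46.83
  [8.5→11.5]: (4.93+2.88)/2 × 3 = 11.715
  [11.5→14.5]: (2.88+1.66)/2 × 3 = 6.81
  [14.5→16.5]: (1.66+1.15)/2 × 2 = 2.81
  Sum = 83.785 mcg/mL·hr
k_e = ln2 / t½ = 0.693147 / 3.78 = 0.1834 hr^-1
Extrapolated tail: C_last / k_e = 1.15 / 0.1834 = 6.270
AUC_0→∞ = 83.785 + 6.270 = 90.055 mcg/mL·hr

AUC = 90.1 mcg/mL·hr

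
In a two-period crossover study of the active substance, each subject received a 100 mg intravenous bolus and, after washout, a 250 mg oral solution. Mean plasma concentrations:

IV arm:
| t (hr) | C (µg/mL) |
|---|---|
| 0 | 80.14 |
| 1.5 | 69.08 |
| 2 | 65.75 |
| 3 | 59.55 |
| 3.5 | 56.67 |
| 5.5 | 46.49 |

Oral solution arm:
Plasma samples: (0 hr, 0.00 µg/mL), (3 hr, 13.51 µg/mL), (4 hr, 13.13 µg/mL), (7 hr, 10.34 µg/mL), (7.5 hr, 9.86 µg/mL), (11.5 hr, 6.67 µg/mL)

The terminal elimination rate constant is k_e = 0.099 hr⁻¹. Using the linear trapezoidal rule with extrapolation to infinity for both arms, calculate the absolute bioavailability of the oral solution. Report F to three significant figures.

Trapezoidal AUC_0→5.5 (IV):
  [0→1.5]: (80.14+69.08)/2 × 1.5 = 111.915
  [1.5→2]: (69.08+65.75)/2 × 0.5 = 33.7075
  [2→3]: (65.75+59.55)/2 × 1 = 62.65
  [3→3.5]: (59.55+56.67)/2 × 0.5 = 29.055
  [3.5→5.5]: (56.67+46.49)/2 × 2 = 103.16
  Sum = 340.4875 µg/mL·hr
IV tail: 46.49/0.099 = 469.596; AUC_iv,0→∞ = 340.4875 + 469.596 = 810.0835 µg/mL·hr
Trapezoidal AUC_0→11.5 (oral solution):
  [0→3]: (0.00+13.51)/2 × 3 = 20.265
  [3→4]: (13.51+13.13)/2 × 1 = 13.32
  [4→7]: (13.13+10.34)/2 × 3 = 35.205
  [7→7.5]: (10.34+9.86)/2 × 0.5 = 5.05
  [7.5→11.5]: (9.86+6.67)/2 × 4 = 33.06
  Sum = 106.9 µg/mL·hr
oral solution tail: 6.67/0.099 = 67.374; AUC_ev,0→∞ = 106.9 + 67.374 = 174.274 µg/mL·hr
F = (AUC_ev/D_ev)/(AUC_iv/D_iv) = (174.274/250)/(810.0835/100) = 0.697096/8.100835 = 0.0861

F = 0.0861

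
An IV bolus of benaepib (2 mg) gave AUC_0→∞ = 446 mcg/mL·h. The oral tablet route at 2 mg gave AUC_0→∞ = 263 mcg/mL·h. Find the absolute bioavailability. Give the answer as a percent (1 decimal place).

F = (AUC_ev / D_ev) / (AUC_iv / D_iv)
  = (263/2) / (446/2)
  = 131.5 / 223 = 0.5897
  = 58.97%

F = 59.0%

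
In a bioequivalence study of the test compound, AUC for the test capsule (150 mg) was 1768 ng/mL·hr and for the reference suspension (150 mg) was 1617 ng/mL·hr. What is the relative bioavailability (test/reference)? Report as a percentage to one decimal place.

F_rel = 109.3%

F_rel = (AUC_test/D_test) / (AUC_ref/D_ref)
      = (1768/150) / (1617/150)
      = 11.7867 / 10.78 = 1.0934 = 109.34%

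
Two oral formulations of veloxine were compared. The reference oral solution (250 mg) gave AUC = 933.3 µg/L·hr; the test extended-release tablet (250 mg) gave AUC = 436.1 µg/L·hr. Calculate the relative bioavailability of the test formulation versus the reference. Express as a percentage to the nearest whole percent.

F_rel = (AUC_test/D_test) / (AUC_ref/D_ref)
      = (436.1/250) / (933.3/250)
      = 1.7444 / 3.7332 = 0.4673 = 46.73%

F_rel = 47%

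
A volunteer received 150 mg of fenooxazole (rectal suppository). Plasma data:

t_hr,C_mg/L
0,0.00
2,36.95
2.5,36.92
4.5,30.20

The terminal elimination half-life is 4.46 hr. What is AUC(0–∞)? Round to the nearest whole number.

AUC = 317 mg/L·hr

Trapezoidal AUC_0→4.5:
  [0→2]: (0.00+36.95)/2 × 2 = 36.95
  [2→2.5]: (36.95+36.92)/2 × 0.5 = 18.4675
  [2.5→4.5]: (36.92+30.20)/2 × 2 = 67.12
  Sum = 122.5375 mg/L·hr
k_e = ln2 / t½ = 0.693147 / 4.46 = 0.1554 hr^-1
Extrapolated tail: C_last / k_e = 30.20 / 0.1554 = 194.337
AUC_0→∞ = 122.5375 + 194.337 = 316.8745 mg/L·hr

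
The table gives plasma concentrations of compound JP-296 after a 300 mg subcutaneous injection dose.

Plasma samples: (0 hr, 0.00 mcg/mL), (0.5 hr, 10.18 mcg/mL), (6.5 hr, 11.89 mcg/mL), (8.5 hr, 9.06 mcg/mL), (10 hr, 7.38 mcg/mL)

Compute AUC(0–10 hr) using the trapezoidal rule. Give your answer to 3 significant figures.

Trapezoidal AUC_0→10:
  [0→0.5]: (0.00+10.18)/2 × 0.5 = 2.545
  [0.5→6.5]: (10.18+11.89)/2 × 6 = 66.21
  [6.5→8.5]: (11.89+9.06)/2 × 2 = 20.95
  [8.5→10]: (9.06+7.38)/2 × 1.5 = 12.33
  Sum = 102.035 mcg/mL·hr

AUC = 102 mcg/mL·hr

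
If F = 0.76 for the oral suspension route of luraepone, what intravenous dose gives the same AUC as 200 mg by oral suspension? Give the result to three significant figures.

Systemic exposure from an extravascular dose = F × D_ev, so the equivalent IV dose is F × D_ev.
D_iv = F × D_ev = 0.76 × 200 = 152 mg

D_iv = 152 mg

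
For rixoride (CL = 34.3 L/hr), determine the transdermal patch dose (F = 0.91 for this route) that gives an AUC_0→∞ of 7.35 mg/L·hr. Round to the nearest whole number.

Dose = 277 mg

Dose = CL × AUC_0→∞ / F
     = 34.3 × 7.35 / 0.91 = 277.038 mg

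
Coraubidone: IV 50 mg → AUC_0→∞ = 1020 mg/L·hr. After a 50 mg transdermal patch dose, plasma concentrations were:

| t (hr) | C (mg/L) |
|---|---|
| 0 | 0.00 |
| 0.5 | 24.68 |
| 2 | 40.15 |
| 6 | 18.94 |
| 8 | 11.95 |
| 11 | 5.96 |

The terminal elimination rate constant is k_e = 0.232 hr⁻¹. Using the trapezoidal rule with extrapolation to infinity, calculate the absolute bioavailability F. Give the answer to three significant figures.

F = 0.251

Trapezoidal AUC_0→11 (transdermal patch):
  [0→0.5]: (0.00+24.68)/2 × 0.5 = 6.17
  [0.5→2]: (24.68+40.15)/2 × 1.5 = 48.6225
  [2→6]: (40.15+18.94)/2 × 4 = 118.18
  [6→8]: (18.94+11.95)/2 × 2 = 30.89
  [8→11]: (11.95+5.96)/2 × 3 = 26.865
  Sum = 230.7275 mg/L·hr
Tail: C_last/k_e = 5.96/0.232 = 25.690
AUC_0→∞ (transdermal patch) = 230.7275 + 25.690 = 256.4175 mg/L·hr
F = (AUC_ev/D_ev)/(AUC_iv/D_iv) = (256.4175/50)/(1020/50) = 5.12835/20.4 = 0.2514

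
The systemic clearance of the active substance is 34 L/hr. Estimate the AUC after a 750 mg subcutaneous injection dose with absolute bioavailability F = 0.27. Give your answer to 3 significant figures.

AUC_0→∞ = F × Dose / CL
        = 0.27 × 750 / 34 = 5.95588 mg/L·hr

AUC = 5.96 mg/L·hr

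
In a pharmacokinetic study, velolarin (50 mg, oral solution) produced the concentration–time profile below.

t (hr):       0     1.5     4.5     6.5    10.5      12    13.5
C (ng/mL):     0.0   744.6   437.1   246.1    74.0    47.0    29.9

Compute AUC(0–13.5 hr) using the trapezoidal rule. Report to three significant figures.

AUC = 3800 ng/mL·hr

Trapezoidal AUC_0→13.5:
  [0→1.5]: (0.0+744.6)/2 × 1.5 = 558.45
  [1.5→4.5]: (744.6+437.1)/2 × 3 = 1772.55
  [4.5→6.5]: (437.1+246.1)/2 × 2 = 683.2
  [6.5→10.5]: (246.1+74.0)/2 × 4 = 640.2
  [10.5→12]: (74.0+47.0)/2 × 1.5 = 90.75
  [12→13.5]: (47.0+29.9)/2 × 1.5 = 57.675
  Sum = 3802.825 ng/mL·hr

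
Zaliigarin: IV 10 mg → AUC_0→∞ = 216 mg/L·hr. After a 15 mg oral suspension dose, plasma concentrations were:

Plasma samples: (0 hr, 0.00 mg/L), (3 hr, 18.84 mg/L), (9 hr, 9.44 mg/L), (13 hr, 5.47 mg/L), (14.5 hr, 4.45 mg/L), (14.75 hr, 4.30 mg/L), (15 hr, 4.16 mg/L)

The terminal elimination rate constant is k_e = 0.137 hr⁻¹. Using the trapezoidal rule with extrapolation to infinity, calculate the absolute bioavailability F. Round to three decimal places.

F = 0.564

Trapezoidal AUC_0→15 (oral suspension):
  [0→3]: (0.00+18.84)/2 × 3 = 28.26
  [3→9]: (18.84+9.44)/2 × 6 = 84.84
  [9→13]: (9.44+5.47)/2 × 4 = 29.82
  [13→14.5]: (5.47+4.45)/2 × 1.5 = 7.44
  [14.5→14.75]: (4.45+4.30)/2 × 0.25 = 1.09375
  [14.75→15]: (4.30+4.16)/2 × 0.25 = 1.0575
  Sum = 152.51125 mg/L·hr
Tail: C_last/k_e = 4.16/0.137 = 30.365
AUC_0→∞ (oral suspension) = 152.51125 + 30.365 = 182.87625 mg/L·hr
F = (AUC_ev/D_ev)/(AUC_iv/D_iv) = (182.87625/15)/(216/10) = 12.19175/21.6 = 0.5644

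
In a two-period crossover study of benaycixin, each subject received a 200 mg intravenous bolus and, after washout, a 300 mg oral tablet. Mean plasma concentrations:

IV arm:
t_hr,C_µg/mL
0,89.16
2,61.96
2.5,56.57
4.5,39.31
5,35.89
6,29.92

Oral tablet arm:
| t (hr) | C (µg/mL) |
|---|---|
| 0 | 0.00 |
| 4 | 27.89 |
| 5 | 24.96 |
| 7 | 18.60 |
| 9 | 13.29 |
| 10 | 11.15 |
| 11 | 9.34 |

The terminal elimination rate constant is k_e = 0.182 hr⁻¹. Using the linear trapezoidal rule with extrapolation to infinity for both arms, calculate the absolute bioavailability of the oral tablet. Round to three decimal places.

Trapezoidal AUC_0→6 (IV):
  [0→2]: (89.16+61.96)/2 × 2 = 151.12
  [2→2.5]: (61.96+56.57)/2 × 0.5 = 29.6325
  [2.5→4.5]: (56.57+39.31)/2 × 2 = 95.88
  [4.5→5]: (39.31+35.89)/2 × 0.5 = 18.8
  [5→6]: (35.89+29.92)/2 × 1 = 32.905
  Sum = 328.3375 µg/mL·hr
IV tail: 29.92/0.182 = 164.396; AUC_iv,0→∞ = 328.3375 + 164.396 = 492.7335 µg/mL·hr
Trapezoidal AUC_0→11 (oral tablet):
  [0→4]: (0.00+27.89)/2 × 4 = 55.78
  [4→5]: (27.89+24.96)/2 × 1 = 26.425
  [5→7]: (24.96+18.60)/2 × 2 = 43.56
  [7→9]: (18.60+13.29)/2 × 2 = 31.89
  [9→10]: (13.29+11.15)/2 × 1 = 12.22
  [10→11]: (11.15+9.34)/2 × 1 = 10.245
  Sum = 180.12 µg/mL·hr
oral tablet tail: 9.34/0.182 = 51.319; AUC_ev,0→∞ = 180.12 + 51.319 = 231.439 µg/mL·hr
F = (AUC_ev/D_ev)/(AUC_iv/D_iv) = (231.439/300)/(492.7335/200) = 0.771463/2.4636675 = 0.3131

F = 0.313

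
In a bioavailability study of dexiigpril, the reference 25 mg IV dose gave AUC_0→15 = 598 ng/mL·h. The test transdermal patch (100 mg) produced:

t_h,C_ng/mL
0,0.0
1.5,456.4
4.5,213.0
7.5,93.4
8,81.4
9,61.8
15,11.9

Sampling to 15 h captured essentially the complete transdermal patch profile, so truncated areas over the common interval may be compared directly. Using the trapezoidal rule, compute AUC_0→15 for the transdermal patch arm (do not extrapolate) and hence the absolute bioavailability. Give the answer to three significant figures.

F = 0.896

Trapezoidal AUC_0→15 (transdermal patch):
  [0→1.5]: (0.0+456.4)/2 × 1.5 = 342.3
  [1.5→4.5]: (456.4+213.0)/2 × 3 = 1004.1
  [4.5→7.5]: (213.0+93.4)/2 × 3 = 459.6
  [7.5→8]: (93.4+81.4)/2 × 0.5 = 43.7
  [8→9]: (81.4+61.8)/2 × 1 = 71.6
  [9→15]: (61.8+11.9)/2 × 6 = 221.1
  Sum = 2142.4 ng/mL·h
F = (AUC_ev/D_ev)/(AUC_iv/D_iv) = (2142.4/100)/(598/25) = 21.424/23.92 = 0.8957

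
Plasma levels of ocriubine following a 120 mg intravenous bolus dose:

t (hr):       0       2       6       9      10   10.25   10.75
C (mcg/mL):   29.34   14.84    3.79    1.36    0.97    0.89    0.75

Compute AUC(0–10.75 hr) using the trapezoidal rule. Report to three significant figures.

AUC = 91.0 mcg/mL·hr

Trapezoidal AUC_0→10.75:
  [0→2]: (29.34+14.84)/2 × 2 = 44.18
  [2→6]: (14.84+3.79)/2 × 4 = 37.26
  [6→9]: (3.79+1.36)/2 × 3 = 7.725
  [9→10]: (1.36+0.97)/2 × 1 = 1.165
  [10→10.25]: (0.97+0.89)/2 × 0.25 = 0.2325
  [10.25→10.75]: (0.89+0.75)/2 × 0.5 = 0.41
  Sum = 90.9725 mcg/mL·hr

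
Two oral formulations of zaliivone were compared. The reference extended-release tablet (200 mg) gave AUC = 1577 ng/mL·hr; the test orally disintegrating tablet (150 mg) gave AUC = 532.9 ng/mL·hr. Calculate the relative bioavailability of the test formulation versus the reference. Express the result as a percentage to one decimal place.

F_rel = 45.1%

F_rel = (AUC_test/D_test) / (AUC_ref/D_ref)
      = (532.9/150) / (1577/200)
      = 3.55267 / 7.885 = 0.4506 = 45.06%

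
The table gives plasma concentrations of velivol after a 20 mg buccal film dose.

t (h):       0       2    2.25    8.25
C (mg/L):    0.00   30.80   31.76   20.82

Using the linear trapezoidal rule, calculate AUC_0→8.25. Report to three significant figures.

AUC = 196 mg/L·h

Trapezoidal AUC_0→8.25:
  [0→2]: (0.00+30.80)/2 × 2 = 30.8
  [2→2.25]: (30.80+31.76)/2 × 0.25 = 7.82
  [2.25→8.25]: (31.76+20.82)/2 × 6 = 157.74
  Sum = 196.36 mg/L·h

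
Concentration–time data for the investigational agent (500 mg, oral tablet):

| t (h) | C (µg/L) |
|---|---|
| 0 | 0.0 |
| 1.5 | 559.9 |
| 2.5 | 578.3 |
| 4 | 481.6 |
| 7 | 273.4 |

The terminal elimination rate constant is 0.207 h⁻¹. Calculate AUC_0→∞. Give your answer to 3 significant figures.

AUC = 4240 µg/L·h

Trapezoidal AUC_0→7:
  [0→1.5]: (0.0+559.9)/2 × 1.5 = 419.925
  [1.5→2.5]: (559.9+578.3)/2 × 1 = 569.1
  [2.5→4]: (578.3+481.6)/2 × 1.5 = 794.925
  [4→7]: (481.6+273.4)/2 × 3 = 1132.5
  Sum = 2916.45 µg/L·h
Extrapolated tail: C_last / k_e = 273.4 / 0.207 = 1320.773
AUC_0→∞ = 2916.45 + 1320.773 = 4237.223 µg/L·h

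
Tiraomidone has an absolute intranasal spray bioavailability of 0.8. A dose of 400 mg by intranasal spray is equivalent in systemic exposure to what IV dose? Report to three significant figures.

D_iv = 320 mg

Systemic exposure from an extravascular dose = F × D_ev, so the equivalent IV dose is F × D_ev.
D_iv = F × D_ev = 0.8 × 400 = 320 mg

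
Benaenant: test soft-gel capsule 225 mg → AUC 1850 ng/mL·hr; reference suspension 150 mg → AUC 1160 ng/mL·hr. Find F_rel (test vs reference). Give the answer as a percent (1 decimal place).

F_rel = 106.3%

F_rel = (AUC_test/D_test) / (AUC_ref/D_ref)
      = (1850/225) / (1160/150)
      = 8.22222 / 7.73333 = 1.0632 = 106.32%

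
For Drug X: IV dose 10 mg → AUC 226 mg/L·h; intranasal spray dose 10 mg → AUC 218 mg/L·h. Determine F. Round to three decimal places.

F = (AUC_ev / D_ev) / (AUC_iv / D_iv)
  = (218/10) / (226/10)
  = 21.8 / 22.6 = 0.9646

F = 0.965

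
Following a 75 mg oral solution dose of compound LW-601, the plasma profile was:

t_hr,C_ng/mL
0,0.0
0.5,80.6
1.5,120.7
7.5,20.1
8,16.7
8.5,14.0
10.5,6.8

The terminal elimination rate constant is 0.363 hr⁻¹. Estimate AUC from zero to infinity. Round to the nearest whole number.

Trapezoidal AUC_0→10.5:
  [0→0.5]: (0.0+80.6)/2 × 0.5 = 20.15
  [0.5→1.5]: (80.6+120.7)/2 × 1 = 100.65
  [1.5→7.5]: (120.7+20.1)/2 × 6 = 422.4
  [7.5→8]: (20.1+16.7)/2 × 0.5 = 9.2
  [8→8.5]: (16.7+14.0)/2 × 0.5 = 7.675
  [8.5→10.5]: (14.0+6.8)/2 × 2 = 20.8
  Sum = 580.875 ng/mL·hr
Extrapolated tail: C_last / k_e = 6.8 / 0.363 = 18.733
AUC_0→∞ = 580.875 + 18.733 = 599.608 ng/mL·hr

AUC = 600 ng/mL·hr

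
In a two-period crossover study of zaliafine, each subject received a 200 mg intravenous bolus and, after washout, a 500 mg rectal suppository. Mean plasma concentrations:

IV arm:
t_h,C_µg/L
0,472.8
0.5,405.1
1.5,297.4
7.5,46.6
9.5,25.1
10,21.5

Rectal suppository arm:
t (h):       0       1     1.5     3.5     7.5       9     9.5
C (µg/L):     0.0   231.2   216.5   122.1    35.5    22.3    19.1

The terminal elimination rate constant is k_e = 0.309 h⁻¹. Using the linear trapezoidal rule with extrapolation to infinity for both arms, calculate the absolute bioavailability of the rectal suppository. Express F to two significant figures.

Trapezoidal AUC_0→10 (IV):
  [0→0.5]: (472.8+405.1)/2 × 0.5 = 219.475
  [0.5→1.5]: (405.1+297.4)/2 × 1 = 351.25
  [1.5→7.5]: (297.4+46.6)/2 × 6 = 1032.0
  [7.5→9.5]: (46.6+25.1)/2 × 2 = 71.7
  [9.5→10]: (25.1+21.5)/2 × 0.5 = 11.65
  Sum = 1686.075 µg/L·h
IV tail: 21.5/0.309 = 69.579; AUC_iv,0→∞ = 1686.075 + 69.579 = 1755.654 µg/L·h
Trapezoidal AUC_0→9.5 (rectal suppository):
  [0→1]: (0.0+231.2)/2 × 1 = 115.6
  [1→1.5]: (231.2+216.5)/2 × 0.5 = 111.925
  [1.5→3.5]: (216.5+122.1)/2 × 2 = 338.6
  [3.5→7.5]: (122.1+35.5)/2 × 4 = 315.2
  [7.5→9]: (35.5+22.3)/2 × 1.5 = 43.35
  [9→9.5]: (22.3+19.1)/2 × 0.5 = 10.35
  Sum = 935.025 µg/L·h
rectal suppository tail: 19.1/0.309 = 61.812; AUC_ev,0→∞ = 935.025 + 61.812 = 996.837 µg/L·h
F = (AUC_ev/D_ev)/(AUC_iv/D_iv) = (996.837/500)/(1755.654/200) = 1.993674/8.77827 = 0.2271

F = 0.23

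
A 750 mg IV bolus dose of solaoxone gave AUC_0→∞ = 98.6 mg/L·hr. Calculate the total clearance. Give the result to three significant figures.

CL = 7.61 L/hr

CL = Dose_iv / AUC_0→∞
   = 750 / 98.6 = 7.60649 L/hr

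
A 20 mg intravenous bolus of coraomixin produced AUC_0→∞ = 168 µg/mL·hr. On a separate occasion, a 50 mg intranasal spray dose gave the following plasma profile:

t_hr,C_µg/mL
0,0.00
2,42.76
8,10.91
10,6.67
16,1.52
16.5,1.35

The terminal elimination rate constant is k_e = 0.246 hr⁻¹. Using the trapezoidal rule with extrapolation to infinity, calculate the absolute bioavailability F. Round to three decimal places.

F = 0.600

Trapezoidal AUC_0→16.5 (intranasal spray):
  [0→2]: (0.00+42.76)/2 × 2 = 42.76
  [2→8]: (42.76+10.91)/2 × 6 = 161.01
  [8→10]: (10.91+6.67)/2 × 2 = 17.58
  [10→16]: (6.67+1.52)/2 × 6 = 24.57
  [16→16.5]: (1.52+1.35)/2 × 0.5 = 0.7175
  Sum = 246.6375 µg/mL·hr
Tail: C_last/k_e = 1.35/0.246 = 5.488
AUC_0→∞ (intranasal spray) = 246.6375 + 5.488 = 252.1255 µg/mL·hr
F = (AUC_ev/D_ev)/(AUC_iv/D_iv) = (252.1255/50)/(168/20) = 5.04251/8.4 = 0.6003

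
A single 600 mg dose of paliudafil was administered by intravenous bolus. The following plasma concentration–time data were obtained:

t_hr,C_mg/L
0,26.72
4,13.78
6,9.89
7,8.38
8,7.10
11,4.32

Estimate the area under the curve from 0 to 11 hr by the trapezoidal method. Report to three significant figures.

Trapezoidal AUC_0→11:
  [0→4]: (26.72+13.78)/2 × 4 = 81.0
  [4→6]: (13.78+9.89)/2 × 2 = 23.67
  [6→7]: (9.89+8.38)/2 × 1 = 9.135
  [7→8]: (8.38+7.10)/2 × 1 = 7.74
  [8→11]: (7.10+4.32)/2 × 3 = 17.13
  Sum = 138.675 mg/L·hr

AUC = 139 mg/L·hr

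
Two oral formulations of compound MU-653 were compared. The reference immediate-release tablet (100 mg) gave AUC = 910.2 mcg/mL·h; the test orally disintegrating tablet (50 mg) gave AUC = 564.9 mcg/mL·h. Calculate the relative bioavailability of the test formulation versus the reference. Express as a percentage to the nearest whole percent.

F_rel = 124%

F_rel = (AUC_test/D_test) / (AUC_ref/D_ref)
      = (564.9/50) / (910.2/100)
      = 11.298 / 9.102 = 1.2413 = 124.13%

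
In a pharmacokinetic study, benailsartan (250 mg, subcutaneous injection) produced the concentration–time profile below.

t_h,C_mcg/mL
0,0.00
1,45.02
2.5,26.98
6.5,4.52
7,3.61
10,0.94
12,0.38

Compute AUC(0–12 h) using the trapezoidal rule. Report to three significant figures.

Trapezoidal AUC_0→12:
  [0→1]: (0.00+45.02)/2 × 1 = 22.51
  [1→2.5]: (45.02+26.98)/2 × 1.5 = 54.0
  [2.5→6.5]: (26.98+4.52)/2 × 4 = 63.0
  [6.5→7]: (4.52+3.61)/2 × 0.5 = 2.0325
  [7→10]: (3.61+0.94)/2 × 3 = 6.825
  [10→12]: (0.94+0.38)/2 × 2 = 1.32
  Sum = 149.6875 mcg/mL·h

AUC = 150 mcg/mL·h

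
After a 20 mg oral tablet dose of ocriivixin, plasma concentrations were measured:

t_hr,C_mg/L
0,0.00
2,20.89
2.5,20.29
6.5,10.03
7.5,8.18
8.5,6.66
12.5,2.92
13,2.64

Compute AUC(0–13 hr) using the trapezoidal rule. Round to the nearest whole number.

AUC = 129 mg/L·hr

Trapezoidal AUC_0→13:
  [0→2]: (0.00+20.89)/2 × 2 = 20.89
  [2→2.5]: (20.89+20.29)/2 × 0.5 = 10.295
  [2.5→6.5]: (20.29+10.03)/2 × 4 = 60.64
  [6.5→7.5]: (10.03+8.18)/2 × 1 = 9.105
  [7.5→8.5]: (8.18+6.66)/2 × 1 = 7.42
  [8.5→12.5]: (6.66+2.92)/2 × 4 = 19.16
  [12.5→13]: (2.92+2.64)/2 × 0.5 = 1.39
  Sum = 128.9 mg/L·hr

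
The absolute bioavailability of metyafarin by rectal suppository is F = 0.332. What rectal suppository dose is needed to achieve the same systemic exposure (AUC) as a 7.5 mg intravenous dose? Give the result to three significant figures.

D_rectal = 22.6 mg

For equal systemic exposure: F × D_ev = D_iv
D_ev = D_iv / F = 7.5 / 0.332 = 22.5904 mg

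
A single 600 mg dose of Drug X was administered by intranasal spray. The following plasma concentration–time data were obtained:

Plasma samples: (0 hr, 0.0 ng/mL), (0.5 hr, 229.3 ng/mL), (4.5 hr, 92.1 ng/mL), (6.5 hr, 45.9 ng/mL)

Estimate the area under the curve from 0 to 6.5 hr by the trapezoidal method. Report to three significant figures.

AUC = 838 ng/mL·hr

Trapezoidal AUC_0→6.5:
  [0→0.5]: (0.0+229.3)/2 × 0.5 = 57.325
  [0.5→4.5]: (229.3+92.1)/2 × 4 = 642.8
  [4.5→6.5]: (92.1+45.9)/2 × 2 = 138.0
  Sum = 838.125 ng/mL·hr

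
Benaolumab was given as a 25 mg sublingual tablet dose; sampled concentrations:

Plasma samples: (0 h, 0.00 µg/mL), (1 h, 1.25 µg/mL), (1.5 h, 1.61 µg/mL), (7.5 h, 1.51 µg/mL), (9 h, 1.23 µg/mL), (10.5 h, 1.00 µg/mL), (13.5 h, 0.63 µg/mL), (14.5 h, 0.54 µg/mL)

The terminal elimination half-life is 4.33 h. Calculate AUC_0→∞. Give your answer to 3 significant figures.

AUC = 20.8 µg/mL·h

Trapezoidal AUC_0→14.5:
  [0→1]: (0.00+1.25)/2 × 1 = 0.625
  [1→1.5]: (1.25+1.61)/2 × 0.5 = 0.715
  [1.5→7.5]: (1.61+1.51)/2 × 6 = 9.36
  [7.5→9]: (1.51+1.23)/2 × 1.5 = 2.055
  [9→10.5]: (1.23+1.00)/2 × 1.5 = 1.6725
  [10.5→13.5]: (1.00+0.63)/2 × 3 = 2.445
  [13.5→14.5]: (0.63+0.54)/2 × 1 = 0.585
  Sum = 17.4575 µg/mL·h
k_e = ln2 / t½ = 0.693147 / 4.33 = 0.1601 h^-1
Extrapolated tail: C_last / k_e = 0.54 / 0.1601 = 3.373
AUC_0→∞ = 17.4575 + 3.373 = 20.8305 µg/mL·h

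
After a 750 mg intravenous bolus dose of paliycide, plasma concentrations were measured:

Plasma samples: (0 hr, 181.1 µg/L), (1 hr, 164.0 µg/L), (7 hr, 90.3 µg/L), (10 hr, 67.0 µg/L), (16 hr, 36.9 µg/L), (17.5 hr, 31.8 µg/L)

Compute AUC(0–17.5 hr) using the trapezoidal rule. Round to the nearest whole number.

AUC = 1535 µg/L·hr

Trapezoidal AUC_0→17.5:
  [0→1]: (181.1+164.0)/2 × 1 = 172.55
  [1→7]: (164.0+90.3)/2 × 6 = 762.9
  [7→10]: (90.3+67.0)/2 × 3 = 235.95
  [10→16]: (67.0+36.9)/2 × 6 = 311.7
  [16→17.5]: (36.9+31.8)/2 × 1.5 = 51.525
  Sum = 1534.625 µg/L·hr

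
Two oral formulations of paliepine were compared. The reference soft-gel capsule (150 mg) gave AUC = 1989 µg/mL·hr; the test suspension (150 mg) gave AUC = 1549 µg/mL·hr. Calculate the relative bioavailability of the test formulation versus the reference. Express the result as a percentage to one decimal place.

F_rel = (AUC_test/D_test) / (AUC_ref/D_ref)
      = (1549/150) / (1989/150)
      = 10.3267 / 13.26 = 0.7788 = 77.88%

F_rel = 77.9%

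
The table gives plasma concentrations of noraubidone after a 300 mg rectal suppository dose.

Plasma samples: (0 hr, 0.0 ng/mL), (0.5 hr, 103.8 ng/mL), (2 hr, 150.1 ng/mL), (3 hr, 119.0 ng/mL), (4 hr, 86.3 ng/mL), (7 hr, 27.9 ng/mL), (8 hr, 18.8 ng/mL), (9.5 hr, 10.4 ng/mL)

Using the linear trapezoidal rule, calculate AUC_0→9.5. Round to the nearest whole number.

AUC = 670 ng/mL·hr

Trapezoidal AUC_0→9.5:
  [0→0.5]: (0.0+103.8)/2 × 0.5 = 25.95
  [0.5→2]: (103.8+150.1)/2 × 1.5 = 190.425
  [2→3]: (150.1+119.0)/2 × 1 = 134.55
  [3→4]: (119.0+86.3)/2 × 1 = 102.65
  [4→7]: (86.3+27.9)/2 × 3 = 171.3
  [7→8]: (27.9+18.8)/2 × 1 = 23.35
  [8→9.5]: (18.8+10.4)/2 × 1.5 = 21.9
  Sum = 670.125 ng/mL·hr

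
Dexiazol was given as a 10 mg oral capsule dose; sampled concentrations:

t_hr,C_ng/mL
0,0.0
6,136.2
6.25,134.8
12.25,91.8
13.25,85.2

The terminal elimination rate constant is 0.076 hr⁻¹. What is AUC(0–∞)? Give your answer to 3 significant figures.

AUC = 2330 ng/mL·hr

Trapezoidal AUC_0→13.25:
  [0→6]: (0.0+136.2)/2 × 6 = 408.6
  [6→6.25]: (136.2+134.8)/2 × 0.25 = 33.875
  [6.25→12.25]: (134.8+91.8)/2 × 6 = 679.8
  [12.25→13.25]: (91.8+85.2)/2 × 1 = 88.5
  Sum = 1210.775 ng/mL·hr
Extrapolated tail: C_last / k_e = 85.2 / 0.076 = 1121.053
AUC_0→∞ = 1210.775 + 1121.053 = 2331.828 ng/mL·hr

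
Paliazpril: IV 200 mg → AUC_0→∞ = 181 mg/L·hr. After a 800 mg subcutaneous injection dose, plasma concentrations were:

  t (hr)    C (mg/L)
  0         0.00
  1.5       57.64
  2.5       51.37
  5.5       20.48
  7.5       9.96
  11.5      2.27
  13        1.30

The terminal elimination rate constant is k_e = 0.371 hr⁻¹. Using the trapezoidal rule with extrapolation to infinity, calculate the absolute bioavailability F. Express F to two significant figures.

F = 0.37

Trapezoidal AUC_0→13 (subcutaneous injection):
  [0→1.5]: (0.00+57.64)/2 × 1.5 = 43.23
  [1.5→2.5]: (57.64+51.37)/2 × 1 = 54.505
  [2.5→5.5]: (51.37+20.48)/2 × 3 = 107.775
  [5.5→7.5]: (20.48+9.96)/2 × 2 = 30.44
  [7.5→11.5]: (9.96+2.27)/2 × 4 = 24.46
  [11.5→13]: (2.27+1.30)/2 × 1.5 = 2.6775
  Sum = 263.0875 mg/L·hr
Tail: C_last/k_e = 1.30/0.371 = 3.504
AUC_0→∞ (subcutaneous injection) = 263.0875 + 3.504 = 266.5915 mg/L·hr
F = (AUC_ev/D_ev)/(AUC_iv/D_iv) = (266.5915/800)/(181/200) = 0.333239/0.905 = 0.3682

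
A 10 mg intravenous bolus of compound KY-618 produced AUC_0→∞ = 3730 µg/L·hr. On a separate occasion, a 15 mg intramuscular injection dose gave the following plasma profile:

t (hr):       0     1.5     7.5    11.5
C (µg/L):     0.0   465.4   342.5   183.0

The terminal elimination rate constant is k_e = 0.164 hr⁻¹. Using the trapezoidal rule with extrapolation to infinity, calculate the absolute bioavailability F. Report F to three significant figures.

Trapezoidal AUC_0→11.5 (intramuscular injection):
  [0→1.5]: (0.0+465.4)/2 × 1.5 = 349.05
  [1.5→7.5]: (465.4+342.5)/2 × 6 = 2423.7
  [7.5→11.5]: (342.5+183.0)/2 × 4 = 1051.0
  Sum = 3823.75 µg/L·hr
Tail: C_last/k_e = 183.0/0.164 = 1115.854
AUC_0→∞ (intramuscular injection) = 3823.75 + 1115.854 = 4939.604 µg/L·hr
F = (AUC_ev/D_ev)/(AUC_iv/D_iv) = (4939.604/15)/(3730/10) = 329.307/373 = 0.8829

F = 0.883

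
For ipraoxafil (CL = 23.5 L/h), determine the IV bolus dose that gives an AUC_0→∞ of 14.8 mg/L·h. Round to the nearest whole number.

Dose_iv = CL × AUC_0→∞
     = 23.5 × 14.8 = 347.8 mg

Dose = 348 mg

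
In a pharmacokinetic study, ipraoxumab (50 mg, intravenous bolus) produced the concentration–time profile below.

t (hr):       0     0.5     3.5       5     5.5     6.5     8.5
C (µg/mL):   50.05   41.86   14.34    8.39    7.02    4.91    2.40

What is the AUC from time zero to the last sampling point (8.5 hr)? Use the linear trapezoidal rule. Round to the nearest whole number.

AUC = 141 µg/mL·hr

Trapezoidal AUC_0→8.5:
  [0→0.5]: (50.05+41.86)/2 × 0.5 = 22.9775
  [0.5→3.5]: (41.86+14.34)/2 × 3 = 84.3
  [3.5→5]: (14.34+8.39)/2 × 1.5 = 17.0475
  [5→5.5]: (8.39+7.02)/2 × 0.5 = 3.8525
  [5.5→6.5]: (7.02+4.91)/2 × 1 = 5.965
  [6.5→8.5]: (4.91+2.40)/2 × 2 = 7.31
  Sum = 141.4525 µg/mL·hr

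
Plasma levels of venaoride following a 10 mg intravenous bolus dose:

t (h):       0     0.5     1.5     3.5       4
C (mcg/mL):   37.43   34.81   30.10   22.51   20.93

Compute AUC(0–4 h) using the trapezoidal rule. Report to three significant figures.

AUC = 114 mcg/mL·h

Trapezoidal AUC_0→4:
  [0→0.5]: (37.43+34.81)/2 × 0.5 = 18.06
  [0.5→1.5]: (34.81+30.10)/2 × 1 = 32.455
  [1.5→3.5]: (30.10+22.51)/2 × 2 = 52.61
  [3.5→4]: (22.51+20.93)/2 × 0.5 = 10.86
  Sum = 113.985 mcg/mL·h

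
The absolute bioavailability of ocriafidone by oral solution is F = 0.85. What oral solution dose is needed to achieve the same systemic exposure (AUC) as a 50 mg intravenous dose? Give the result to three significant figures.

D_oral = 58.8 mg

For equal systemic exposure: F × D_ev = D_iv
D_ev = D_iv / F = 50 / 0.85 = 58.8235 mg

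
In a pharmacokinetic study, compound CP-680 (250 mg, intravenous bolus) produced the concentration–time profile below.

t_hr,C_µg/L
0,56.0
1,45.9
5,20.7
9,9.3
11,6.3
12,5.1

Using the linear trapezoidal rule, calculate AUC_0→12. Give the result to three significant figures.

Trapezoidal AUC_0→12:
  [0→1]: (56.0+45.9)/2 × 1 = 50.95
  [1→5]: (45.9+20.7)/2 × 4 = 133.2
  [5→9]: (20.7+9.3)/2 × 4 = 60.0
  [9→11]: (9.3+6.3)/2 × 2 = 15.6
  [11→12]: (6.3+5.1)/2 × 1 = 5.7
  Sum = 265.45 µg/L·hr

AUC = 265 µg/L·hr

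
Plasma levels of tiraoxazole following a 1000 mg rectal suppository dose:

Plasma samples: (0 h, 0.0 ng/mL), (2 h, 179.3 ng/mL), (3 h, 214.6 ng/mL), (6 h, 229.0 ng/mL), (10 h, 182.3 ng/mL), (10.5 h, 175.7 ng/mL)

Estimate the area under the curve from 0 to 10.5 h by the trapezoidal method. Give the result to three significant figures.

AUC = 1950 ng/mL·h

Trapezoidal AUC_0→10.5:
  [0→2]: (0.0+179.3)/2 × 2 = 179.3
  [2→3]: (179.3+214.6)/2 × 1 = 196.95
  [3→6]: (214.6+229.0)/2 × 3 = 665.4
  [6→10]: (229.0+182.3)/2 × 4 = 822.6
  [10→10.5]: (182.3+175.7)/2 × 0.5 = 89.5
  Sum = 1953.75 ng/mL·h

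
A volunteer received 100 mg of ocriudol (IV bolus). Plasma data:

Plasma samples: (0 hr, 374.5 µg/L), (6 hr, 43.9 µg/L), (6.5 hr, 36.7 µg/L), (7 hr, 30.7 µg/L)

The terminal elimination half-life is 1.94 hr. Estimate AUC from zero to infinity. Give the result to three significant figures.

AUC = 1380 µg/L·hr

Trapezoidal AUC_0→7:
  [0→6]: (374.5+43.9)/2 × 6 = 1255.2
  [6→6.5]: (43.9+36.7)/2 × 0.5 = 20.15
  [6.5→7]: (36.7+30.7)/2 × 0.5 = 16.85
  Sum = 1292.2 µg/L·hr
k_e = ln2 / t½ = 0.693147 / 1.94 = 0.3573 hr^-1
Extrapolated tail: C_last / k_e = 30.7 / 0.3573 = 85.922
AUC_0→∞ = 1292.2 + 85.922 = 1378.122 µg/L·hr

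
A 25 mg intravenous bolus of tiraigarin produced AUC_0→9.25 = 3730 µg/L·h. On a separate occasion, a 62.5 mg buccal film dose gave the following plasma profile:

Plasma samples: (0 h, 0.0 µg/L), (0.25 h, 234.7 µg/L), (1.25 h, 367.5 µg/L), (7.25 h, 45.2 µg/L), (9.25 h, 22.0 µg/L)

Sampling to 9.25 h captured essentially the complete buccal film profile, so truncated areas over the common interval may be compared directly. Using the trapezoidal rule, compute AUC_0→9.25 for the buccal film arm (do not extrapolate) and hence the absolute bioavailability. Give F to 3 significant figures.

Trapezoidal AUC_0→9.25 (buccal film):
  [0→0.25]: (0.0+234.7)/2 × 0.25 = 29.3375
  [0.25→1.25]: (234.7+367.5)/2 × 1 = 301.1
  [1.25→7.25]: (367.5+45.2)/2 × 6 = 1238.1
  [7.25→9.25]: (45.2+22.0)/2 × 2 = 67.2
  Sum = 1635.7375 µg/L·h
F = (AUC_ev/D_ev)/(AUC_iv/D_iv) = (1635.7375/62.5)/(3730/25) = 26.1718/149.2 = 0.1754

F = 0.175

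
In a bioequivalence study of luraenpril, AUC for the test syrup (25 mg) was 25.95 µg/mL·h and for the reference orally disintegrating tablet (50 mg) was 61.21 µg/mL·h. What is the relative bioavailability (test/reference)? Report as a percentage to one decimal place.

F_rel = 84.8%

F_rel = (AUC_test/D_test) / (AUC_ref/D_ref)
      = (25.95/25) / (61.21/50)
      = 1.038 / 1.2242 = 0.8479 = 84.79%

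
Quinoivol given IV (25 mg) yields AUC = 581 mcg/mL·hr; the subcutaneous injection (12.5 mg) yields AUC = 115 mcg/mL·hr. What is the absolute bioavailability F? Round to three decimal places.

F = (AUC_ev / D_ev) / (AUC_iv / D_iv)
  = (115/12.5) / (581/25)
  = 9.2 / 23.24 = 0.3959

F = 0.396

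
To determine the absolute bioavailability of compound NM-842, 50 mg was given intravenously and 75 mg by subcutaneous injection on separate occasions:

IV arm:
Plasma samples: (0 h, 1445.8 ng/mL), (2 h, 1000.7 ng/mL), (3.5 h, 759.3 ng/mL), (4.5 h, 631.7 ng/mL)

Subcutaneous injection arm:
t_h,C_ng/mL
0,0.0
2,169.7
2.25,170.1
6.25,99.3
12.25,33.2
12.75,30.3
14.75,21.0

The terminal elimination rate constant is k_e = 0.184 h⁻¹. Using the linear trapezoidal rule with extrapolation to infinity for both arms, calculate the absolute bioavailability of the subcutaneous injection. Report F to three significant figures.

F = 0.112

Trapezoidal AUC_0→4.5 (IV):
  [0→2]: (1445.8+1000.7)/2 × 2 = 2446.5
  [2→3.5]: (1000.7+759.3)/2 × 1.5 = 1320.0
  [3.5→4.5]: (759.3+631.7)/2 × 1 = 695.5
  Sum = 4462.0 ng/mL·h
IV tail: 631.7/0.184 = 3433.152; AUC_iv,0→∞ = 4462.0 + 3433.152 = 7895.152 ng/mL·h
Trapezoidal AUC_0→14.75 (subcutaneous injection):
  [0→2]: (0.0+169.7)/2 × 2 = 169.7
  [2→2.25]: (169.7+170.1)/2 × 0.25 = 42.475
  [2.25→6.25]: (170.1+99.3)/2 × 4 = 538.8
  [6.25→12.25]: (99.3+33.2)/2 × 6 = 397.5
  [12.25→12.75]: (33.2+30.3)/2 × 0.5 = 15.875
  [12.75→14.75]: (30.3+21.0)/2 × 2 = 51.3
  Sum = 1215.65 ng/mL·h
subcutaneous injection tail: 21.0/0.184 = 114.130; AUC_ev,0→∞ = 1215.65 + 114.130 = 1329.78 ng/mL·h
F = (AUC_ev/D_ev)/(AUC_iv/D_iv) = (1329.78/75)/(7895.152/50) = 17.7304/157.90304 = 0.1123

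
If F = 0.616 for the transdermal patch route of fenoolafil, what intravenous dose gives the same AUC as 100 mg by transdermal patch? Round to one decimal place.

Systemic exposure from an extravascular dose = F × D_ev, so the equivalent IV dose is F × D_ev.
D_iv = F × D_ev = 0.616 × 100 = 61.6 mg

D_iv = 61.6 mg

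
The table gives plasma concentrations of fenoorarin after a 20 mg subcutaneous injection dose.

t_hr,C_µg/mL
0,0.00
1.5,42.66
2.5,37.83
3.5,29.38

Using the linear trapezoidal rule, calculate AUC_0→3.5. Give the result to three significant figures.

AUC = 106 µg/mL·hr

Trapezoidal AUC_0→3.5:
  [0→1.5]: (0.00+42.66)/2 × 1.5 = 31.995
  [1.5→2.5]: (42.66+37.83)/2 × 1 = 40.245
  [2.5→3.5]: (37.83+29.38)/2 × 1 = 33.605
  Sum = 105.845 µg/mL·hr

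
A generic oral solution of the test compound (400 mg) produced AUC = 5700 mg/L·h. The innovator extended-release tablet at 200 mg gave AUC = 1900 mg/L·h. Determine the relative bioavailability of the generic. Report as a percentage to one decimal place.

F_rel = 150.0%

F_rel = (AUC_test/D_test) / (AUC_ref/D_ref)
      = (5700/400) / (1900/200)
      = 14.25 / 9.5 = 1.5000 = 150.00%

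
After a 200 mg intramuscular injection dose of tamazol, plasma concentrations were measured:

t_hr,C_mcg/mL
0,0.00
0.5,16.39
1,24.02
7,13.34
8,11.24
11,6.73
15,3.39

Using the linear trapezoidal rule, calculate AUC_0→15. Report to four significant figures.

Trapezoidal AUC_0→15:
  [0→0.5]: (0.00+16.39)/2 × 0.5 = 4.0975
  [0.5→1]: (16.39+24.02)/2 × 0.5 = 10.1025
  [1→7]: (24.02+13.34)/2 × 6 = 112.08
  [7→8]: (13.34+11.24)/2 × 1 = 12.29
  [8→11]: (11.24+6.73)/2 × 3 = 26.955
  [11→15]: (6.73+3.39)/2 × 4 = 20.24
  Sum = 185.765 mcg/mL·hr

AUC = 185.8 mcg/mL·hr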